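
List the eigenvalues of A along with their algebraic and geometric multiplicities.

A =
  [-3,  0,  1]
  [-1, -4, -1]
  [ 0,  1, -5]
λ = -4: alg = 3, geom = 1

Step 1 — factor the characteristic polynomial to read off the algebraic multiplicities:
  χ_A(x) = (x + 4)^3

Step 2 — compute geometric multiplicities via the rank-nullity identity g(λ) = n − rank(A − λI):
  rank(A − (-4)·I) = 2, so dim ker(A − (-4)·I) = n − 2 = 1

Summary:
  λ = -4: algebraic multiplicity = 3, geometric multiplicity = 1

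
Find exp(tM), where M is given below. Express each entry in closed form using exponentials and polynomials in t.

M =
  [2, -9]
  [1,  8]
e^{tM} =
  [-3*t*exp(5*t) + exp(5*t), -9*t*exp(5*t)]
  [t*exp(5*t), 3*t*exp(5*t) + exp(5*t)]

Strategy: write M = P · J · P⁻¹ where J is a Jordan canonical form, so e^{tM} = P · e^{tJ} · P⁻¹, and e^{tJ} can be computed block-by-block.

M has Jordan form
J =
  [5, 1]
  [0, 5]
(up to reordering of blocks).

Per-block formulas:
  For a 2×2 Jordan block J_2(5): exp(t · J_2(5)) = e^(5t)·(I + t·N), where N is the 2×2 nilpotent shift.

After assembling e^{tJ} and conjugating by P, we get:

e^{tM} =
  [-3*t*exp(5*t) + exp(5*t), -9*t*exp(5*t)]
  [t*exp(5*t), 3*t*exp(5*t) + exp(5*t)]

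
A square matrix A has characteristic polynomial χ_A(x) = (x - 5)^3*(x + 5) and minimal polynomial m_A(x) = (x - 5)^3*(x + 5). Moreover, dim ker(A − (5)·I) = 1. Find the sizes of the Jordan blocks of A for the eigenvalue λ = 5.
Block sizes for λ = 5: [3]

Step 1 — from the characteristic polynomial, algebraic multiplicity of λ = 5 is 3. From dim ker(A − (5)·I) = 1, there are exactly 1 Jordan blocks for λ = 5.
Step 2 — from the minimal polynomial, the factor (x − 5)^3 tells us the largest block for λ = 5 has size 3.
Step 3 — with total size 3, 1 blocks, and largest block 3, the block sizes (in nonincreasing order) are [3].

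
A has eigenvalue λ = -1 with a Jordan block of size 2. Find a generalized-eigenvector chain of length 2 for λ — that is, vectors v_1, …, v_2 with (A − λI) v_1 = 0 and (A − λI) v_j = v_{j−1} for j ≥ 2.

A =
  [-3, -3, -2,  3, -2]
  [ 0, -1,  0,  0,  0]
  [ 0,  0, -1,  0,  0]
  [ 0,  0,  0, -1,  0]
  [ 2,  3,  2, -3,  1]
A Jordan chain for λ = -1 of length 2:
v_1 = (-2, 0, 0, 0, 2)ᵀ
v_2 = (1, 0, 0, 0, 0)ᵀ

Let N = A − (-1)·I. We want v_2 with N^2 v_2 = 0 but N^1 v_2 ≠ 0; then v_{j-1} := N · v_j for j = 2, …, 2.

Pick v_2 = (1, 0, 0, 0, 0)ᵀ.
Then v_1 = N · v_2 = (-2, 0, 0, 0, 2)ᵀ.

Sanity check: (A − (-1)·I) v_1 = (0, 0, 0, 0, 0)ᵀ = 0. ✓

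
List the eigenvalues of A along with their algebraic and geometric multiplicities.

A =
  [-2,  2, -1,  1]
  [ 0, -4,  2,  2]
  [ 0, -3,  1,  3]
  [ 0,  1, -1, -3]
λ = -2: alg = 4, geom = 2

Step 1 — factor the characteristic polynomial to read off the algebraic multiplicities:
  χ_A(x) = (x + 2)^4

Step 2 — compute geometric multiplicities via the rank-nullity identity g(λ) = n − rank(A − λI):
  rank(A − (-2)·I) = 2, so dim ker(A − (-2)·I) = n − 2 = 2

Summary:
  λ = -2: algebraic multiplicity = 4, geometric multiplicity = 2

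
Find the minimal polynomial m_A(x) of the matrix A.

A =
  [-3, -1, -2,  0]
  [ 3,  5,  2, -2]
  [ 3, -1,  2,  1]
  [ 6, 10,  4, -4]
x^2

The characteristic polynomial is χ_A(x) = x^4, so the eigenvalues are known. The minimal polynomial is
  m_A(x) = Π_λ (x − λ)^{k_λ}
where k_λ is the size of the *largest* Jordan block for λ (equivalently, the smallest k with (A − λI)^k v = 0 for every generalised eigenvector v of λ).

  λ = 0: largest Jordan block has size 2, contributing (x − 0)^2

So m_A(x) = x^2 = x^2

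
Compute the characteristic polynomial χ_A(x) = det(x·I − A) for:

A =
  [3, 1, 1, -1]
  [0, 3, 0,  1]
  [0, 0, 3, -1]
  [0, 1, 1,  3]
x^4 - 12*x^3 + 54*x^2 - 108*x + 81

Expanding det(x·I − A) (e.g. by cofactor expansion or by noting that A is similar to its Jordan form J, which has the same characteristic polynomial as A) gives
  χ_A(x) = x^4 - 12*x^3 + 54*x^2 - 108*x + 81
which factors as (x - 3)^4. The eigenvalues (with algebraic multiplicities) are λ = 3 with multiplicity 4.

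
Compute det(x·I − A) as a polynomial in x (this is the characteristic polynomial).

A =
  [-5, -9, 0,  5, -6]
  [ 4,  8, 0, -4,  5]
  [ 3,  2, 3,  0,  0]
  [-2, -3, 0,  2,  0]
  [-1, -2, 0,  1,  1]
x^5 - 9*x^4 + 27*x^3 - 27*x^2

Expanding det(x·I − A) (e.g. by cofactor expansion or by noting that A is similar to its Jordan form J, which has the same characteristic polynomial as A) gives
  χ_A(x) = x^5 - 9*x^4 + 27*x^3 - 27*x^2
which factors as x^2*(x - 3)^3. The eigenvalues (with algebraic multiplicities) are λ = 0 with multiplicity 2, λ = 3 with multiplicity 3.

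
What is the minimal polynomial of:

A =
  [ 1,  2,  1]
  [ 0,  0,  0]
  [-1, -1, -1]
x^3

The characteristic polynomial is χ_A(x) = x^3, so the eigenvalues are known. The minimal polynomial is
  m_A(x) = Π_λ (x − λ)^{k_λ}
where k_λ is the size of the *largest* Jordan block for λ (equivalently, the smallest k with (A − λI)^k v = 0 for every generalised eigenvector v of λ).

  λ = 0: largest Jordan block has size 3, contributing (x − 0)^3

So m_A(x) = x^3 = x^3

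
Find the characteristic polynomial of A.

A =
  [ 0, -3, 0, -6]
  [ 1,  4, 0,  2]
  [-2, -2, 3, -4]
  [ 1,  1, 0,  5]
x^4 - 12*x^3 + 54*x^2 - 108*x + 81

Expanding det(x·I − A) (e.g. by cofactor expansion or by noting that A is similar to its Jordan form J, which has the same characteristic polynomial as A) gives
  χ_A(x) = x^4 - 12*x^3 + 54*x^2 - 108*x + 81
which factors as (x - 3)^4. The eigenvalues (with algebraic multiplicities) are λ = 3 with multiplicity 4.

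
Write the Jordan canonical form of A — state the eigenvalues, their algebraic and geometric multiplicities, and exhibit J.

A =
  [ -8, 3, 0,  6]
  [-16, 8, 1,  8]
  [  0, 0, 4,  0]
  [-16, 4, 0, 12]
J_3(4) ⊕ J_1(4)

The characteristic polynomial is
  det(x·I − A) = x^4 - 16*x^3 + 96*x^2 - 256*x + 256 = (x - 4)^4

Eigenvalues and multiplicities (the geometric multiplicity of λ is n − rank(A − λI), which equals the number of Jordan blocks for λ):
  λ = 4: algebraic multiplicity = 4, geometric multiplicity = 2

Determining the block sizes for each eigenvalue:
  λ = 4: with am = 4 and gm = 2, the partition is not yet determined (e.g. several partitions of 4 into 2 parts exist). Let N = A − (4)·I. Computing rank(N^1) = 2, rank(N^2) = 1, rank(N^3) = 0; the number of blocks of size ≥ j is rank(N^{j−1}) − rank(N^j), giving [2, 1, 1]. So we have 1 block(s) of size 3, 1 block(s) of size 1 → block sizes [3, 1]

Assembling the blocks gives a Jordan form
J =
  [4, 1, 0, 0]
  [0, 4, 1, 0]
  [0, 0, 4, 0]
  [0, 0, 0, 4]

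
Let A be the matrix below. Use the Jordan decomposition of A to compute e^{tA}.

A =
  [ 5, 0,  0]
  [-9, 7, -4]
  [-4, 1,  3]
e^{tA} =
  [exp(5*t), 0, 0]
  [-t^2*exp(5*t) - 9*t*exp(5*t), 2*t*exp(5*t) + exp(5*t), -4*t*exp(5*t)]
  [-t^2*exp(5*t)/2 - 4*t*exp(5*t), t*exp(5*t), -2*t*exp(5*t) + exp(5*t)]

Strategy: write A = P · J · P⁻¹ where J is a Jordan canonical form, so e^{tA} = P · e^{tJ} · P⁻¹, and e^{tJ} can be computed block-by-block.

A has Jordan form
J =
  [5, 1, 0]
  [0, 5, 1]
  [0, 0, 5]
(up to reordering of blocks).

Per-block formulas:
  For a 3×3 Jordan block J_3(5): exp(t · J_3(5)) = e^(5t)·(I + t·N + (t^2/2)·N^2), where N is the 3×3 nilpotent shift.

After assembling e^{tJ} and conjugating by P, we get:

e^{tA} =
  [exp(5*t), 0, 0]
  [-t^2*exp(5*t) - 9*t*exp(5*t), 2*t*exp(5*t) + exp(5*t), -4*t*exp(5*t)]
  [-t^2*exp(5*t)/2 - 4*t*exp(5*t), t*exp(5*t), -2*t*exp(5*t) + exp(5*t)]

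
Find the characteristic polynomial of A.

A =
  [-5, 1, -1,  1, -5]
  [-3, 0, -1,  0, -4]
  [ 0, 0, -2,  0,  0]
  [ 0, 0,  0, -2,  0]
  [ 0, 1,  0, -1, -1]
x^5 + 10*x^4 + 40*x^3 + 80*x^2 + 80*x + 32

Expanding det(x·I − A) (e.g. by cofactor expansion or by noting that A is similar to its Jordan form J, which has the same characteristic polynomial as A) gives
  χ_A(x) = x^5 + 10*x^4 + 40*x^3 + 80*x^2 + 80*x + 32
which factors as (x + 2)^5. The eigenvalues (with algebraic multiplicities) are λ = -2 with multiplicity 5.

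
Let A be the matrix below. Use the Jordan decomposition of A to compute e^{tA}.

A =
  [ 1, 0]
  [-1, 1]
e^{tA} =
  [exp(t), 0]
  [-t*exp(t), exp(t)]

Strategy: write A = P · J · P⁻¹ where J is a Jordan canonical form, so e^{tA} = P · e^{tJ} · P⁻¹, and e^{tJ} can be computed block-by-block.

A has Jordan form
J =
  [1, 1]
  [0, 1]
(up to reordering of blocks).

Per-block formulas:
  For a 2×2 Jordan block J_2(1): exp(t · J_2(1)) = e^(1t)·(I + t·N), where N is the 2×2 nilpotent shift.

After assembling e^{tJ} and conjugating by P, we get:

e^{tA} =
  [exp(t), 0]
  [-t*exp(t), exp(t)]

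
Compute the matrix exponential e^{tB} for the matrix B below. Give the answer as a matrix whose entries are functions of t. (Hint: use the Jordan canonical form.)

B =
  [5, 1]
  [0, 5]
e^{tB} =
  [exp(5*t), t*exp(5*t)]
  [0, exp(5*t)]

Strategy: write B = P · J · P⁻¹ where J is a Jordan canonical form, so e^{tB} = P · e^{tJ} · P⁻¹, and e^{tJ} can be computed block-by-block.

B has Jordan form
J =
  [5, 1]
  [0, 5]
(up to reordering of blocks).

Per-block formulas:
  For a 2×2 Jordan block J_2(5): exp(t · J_2(5)) = e^(5t)·(I + t·N), where N is the 2×2 nilpotent shift.

After assembling e^{tJ} and conjugating by P, we get:

e^{tB} =
  [exp(5*t), t*exp(5*t)]
  [0, exp(5*t)]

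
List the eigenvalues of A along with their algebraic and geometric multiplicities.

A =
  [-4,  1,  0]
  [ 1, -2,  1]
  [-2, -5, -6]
λ = -4: alg = 3, geom = 1

Step 1 — factor the characteristic polynomial to read off the algebraic multiplicities:
  χ_A(x) = (x + 4)^3

Step 2 — compute geometric multiplicities via the rank-nullity identity g(λ) = n − rank(A − λI):
  rank(A − (-4)·I) = 2, so dim ker(A − (-4)·I) = n − 2 = 1

Summary:
  λ = -4: algebraic multiplicity = 3, geometric multiplicity = 1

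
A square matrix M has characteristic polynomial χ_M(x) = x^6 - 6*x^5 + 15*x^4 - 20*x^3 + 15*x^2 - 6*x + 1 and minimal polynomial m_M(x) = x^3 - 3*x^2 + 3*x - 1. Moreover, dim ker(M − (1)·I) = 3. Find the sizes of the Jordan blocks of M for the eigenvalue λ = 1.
Block sizes for λ = 1: [3, 2, 1]

Step 1 — from the characteristic polynomial, algebraic multiplicity of λ = 1 is 6. From dim ker(M − (1)·I) = 3, there are exactly 3 Jordan blocks for λ = 1.
Step 2 — from the minimal polynomial, the factor (x − 1)^3 tells us the largest block for λ = 1 has size 3.
Step 3 — with total size 6, 3 blocks, and largest block 3, the block sizes (in nonincreasing order) are [3, 2, 1].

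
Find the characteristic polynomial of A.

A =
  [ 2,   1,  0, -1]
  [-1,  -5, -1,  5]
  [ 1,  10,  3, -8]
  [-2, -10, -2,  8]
x^4 - 8*x^3 + 24*x^2 - 32*x + 16

Expanding det(x·I − A) (e.g. by cofactor expansion or by noting that A is similar to its Jordan form J, which has the same characteristic polynomial as A) gives
  χ_A(x) = x^4 - 8*x^3 + 24*x^2 - 32*x + 16
which factors as (x - 2)^4. The eigenvalues (with algebraic multiplicities) are λ = 2 with multiplicity 4.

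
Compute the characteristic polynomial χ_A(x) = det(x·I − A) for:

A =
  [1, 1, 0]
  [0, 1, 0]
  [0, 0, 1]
x^3 - 3*x^2 + 3*x - 1

Expanding det(x·I − A) (e.g. by cofactor expansion or by noting that A is similar to its Jordan form J, which has the same characteristic polynomial as A) gives
  χ_A(x) = x^3 - 3*x^2 + 3*x - 1
which factors as (x - 1)^3. The eigenvalues (with algebraic multiplicities) are λ = 1 with multiplicity 3.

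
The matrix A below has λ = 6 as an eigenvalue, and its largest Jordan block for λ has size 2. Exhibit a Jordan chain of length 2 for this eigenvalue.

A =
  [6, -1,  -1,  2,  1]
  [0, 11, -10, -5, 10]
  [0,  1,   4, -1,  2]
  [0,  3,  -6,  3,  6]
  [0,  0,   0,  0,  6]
A Jordan chain for λ = 6 of length 2:
v_1 = (-1, 5, 1, 3, 0)ᵀ
v_2 = (0, 1, 0, 0, 0)ᵀ

Let N = A − (6)·I. We want v_2 with N^2 v_2 = 0 but N^1 v_2 ≠ 0; then v_{j-1} := N · v_j for j = 2, …, 2.

Pick v_2 = (0, 1, 0, 0, 0)ᵀ.
Then v_1 = N · v_2 = (-1, 5, 1, 3, 0)ᵀ.

Sanity check: (A − (6)·I) v_1 = (0, 0, 0, 0, 0)ᵀ = 0. ✓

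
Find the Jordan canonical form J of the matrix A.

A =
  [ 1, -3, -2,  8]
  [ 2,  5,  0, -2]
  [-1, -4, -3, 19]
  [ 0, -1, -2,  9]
J_2(3) ⊕ J_2(3)

The characteristic polynomial is
  det(x·I − A) = x^4 - 12*x^3 + 54*x^2 - 108*x + 81 = (x - 3)^4

Eigenvalues and multiplicities (the geometric multiplicity of λ is n − rank(A − λI), which equals the number of Jordan blocks for λ):
  λ = 3: algebraic multiplicity = 4, geometric multiplicity = 2

Determining the block sizes for each eigenvalue:
  λ = 3: with am = 4 and gm = 2, the partition is not yet determined (e.g. several partitions of 4 into 2 parts exist). Let N = A − (3)·I. Computing rank(N^1) = 2, rank(N^2) = 0; the number of blocks of size ≥ j is rank(N^{j−1}) − rank(N^j), giving [2, 2]. So we have 2 block(s) of size 2 → block sizes [2, 2]

Assembling the blocks gives a Jordan form
J =
  [3, 1, 0, 0]
  [0, 3, 0, 0]
  [0, 0, 3, 1]
  [0, 0, 0, 3]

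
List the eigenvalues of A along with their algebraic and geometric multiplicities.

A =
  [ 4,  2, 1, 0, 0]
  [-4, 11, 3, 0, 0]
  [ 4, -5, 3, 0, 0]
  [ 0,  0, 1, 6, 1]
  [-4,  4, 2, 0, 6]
λ = 6: alg = 5, geom = 2

Step 1 — factor the characteristic polynomial to read off the algebraic multiplicities:
  χ_A(x) = (x - 6)^5

Step 2 — compute geometric multiplicities via the rank-nullity identity g(λ) = n − rank(A − λI):
  rank(A − (6)·I) = 3, so dim ker(A − (6)·I) = n − 3 = 2

Summary:
  λ = 6: algebraic multiplicity = 5, geometric multiplicity = 2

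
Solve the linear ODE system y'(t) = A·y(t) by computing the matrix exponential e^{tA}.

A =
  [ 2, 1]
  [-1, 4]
e^{tA} =
  [-t*exp(3*t) + exp(3*t), t*exp(3*t)]
  [-t*exp(3*t), t*exp(3*t) + exp(3*t)]

Strategy: write A = P · J · P⁻¹ where J is a Jordan canonical form, so e^{tA} = P · e^{tJ} · P⁻¹, and e^{tJ} can be computed block-by-block.

A has Jordan form
J =
  [3, 1]
  [0, 3]
(up to reordering of blocks).

Per-block formulas:
  For a 2×2 Jordan block J_2(3): exp(t · J_2(3)) = e^(3t)·(I + t·N), where N is the 2×2 nilpotent shift.

After assembling e^{tJ} and conjugating by P, we get:

e^{tA} =
  [-t*exp(3*t) + exp(3*t), t*exp(3*t)]
  [-t*exp(3*t), t*exp(3*t) + exp(3*t)]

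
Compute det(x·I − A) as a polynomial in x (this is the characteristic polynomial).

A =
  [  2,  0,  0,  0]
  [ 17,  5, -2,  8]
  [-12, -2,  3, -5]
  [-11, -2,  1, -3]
x^4 - 7*x^3 + 18*x^2 - 20*x + 8

Expanding det(x·I − A) (e.g. by cofactor expansion or by noting that A is similar to its Jordan form J, which has the same characteristic polynomial as A) gives
  χ_A(x) = x^4 - 7*x^3 + 18*x^2 - 20*x + 8
which factors as (x - 2)^3*(x - 1). The eigenvalues (with algebraic multiplicities) are λ = 1 with multiplicity 1, λ = 2 with multiplicity 3.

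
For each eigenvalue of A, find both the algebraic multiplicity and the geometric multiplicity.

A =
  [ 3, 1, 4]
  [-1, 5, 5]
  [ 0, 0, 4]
λ = 4: alg = 3, geom = 1

Step 1 — factor the characteristic polynomial to read off the algebraic multiplicities:
  χ_A(x) = (x - 4)^3

Step 2 — compute geometric multiplicities via the rank-nullity identity g(λ) = n − rank(A − λI):
  rank(A − (4)·I) = 2, so dim ker(A − (4)·I) = n − 2 = 1

Summary:
  λ = 4: algebraic multiplicity = 3, geometric multiplicity = 1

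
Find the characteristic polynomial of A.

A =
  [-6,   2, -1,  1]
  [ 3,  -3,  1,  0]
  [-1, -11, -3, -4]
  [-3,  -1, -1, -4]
x^4 + 16*x^3 + 96*x^2 + 256*x + 256

Expanding det(x·I − A) (e.g. by cofactor expansion or by noting that A is similar to its Jordan form J, which has the same characteristic polynomial as A) gives
  χ_A(x) = x^4 + 16*x^3 + 96*x^2 + 256*x + 256
which factors as (x + 4)^4. The eigenvalues (with algebraic multiplicities) are λ = -4 with multiplicity 4.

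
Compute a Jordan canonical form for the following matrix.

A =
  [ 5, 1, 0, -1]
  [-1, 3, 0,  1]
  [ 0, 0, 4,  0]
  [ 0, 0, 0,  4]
J_2(4) ⊕ J_1(4) ⊕ J_1(4)

The characteristic polynomial is
  det(x·I − A) = x^4 - 16*x^3 + 96*x^2 - 256*x + 256 = (x - 4)^4

Eigenvalues and multiplicities (the geometric multiplicity of λ is n − rank(A − λI), which equals the number of Jordan blocks for λ):
  λ = 4: algebraic multiplicity = 4, geometric multiplicity = 3

Determining the block sizes for each eigenvalue:
  λ = 4: 3 blocks summing to 4 forces exactly one block of size 2 and the rest size 1 → block sizes [2, 1, 1]

Assembling the blocks gives a Jordan form
J =
  [4, 1, 0, 0]
  [0, 4, 0, 0]
  [0, 0, 4, 0]
  [0, 0, 0, 4]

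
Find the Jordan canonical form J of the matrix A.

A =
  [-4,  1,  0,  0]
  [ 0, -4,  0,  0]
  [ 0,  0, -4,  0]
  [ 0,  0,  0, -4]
J_2(-4) ⊕ J_1(-4) ⊕ J_1(-4)

The characteristic polynomial is
  det(x·I − A) = x^4 + 16*x^3 + 96*x^2 + 256*x + 256 = (x + 4)^4

Eigenvalues and multiplicities (the geometric multiplicity of λ is n − rank(A − λI), which equals the number of Jordan blocks for λ):
  λ = -4: algebraic multiplicity = 4, geometric multiplicity = 3

Determining the block sizes for each eigenvalue:
  λ = -4: 3 blocks summing to 4 forces exactly one block of size 2 and the rest size 1 → block sizes [2, 1, 1]

Assembling the blocks gives a Jordan form
J =
  [-4,  1,  0,  0]
  [ 0, -4,  0,  0]
  [ 0,  0, -4,  0]
  [ 0,  0,  0, -4]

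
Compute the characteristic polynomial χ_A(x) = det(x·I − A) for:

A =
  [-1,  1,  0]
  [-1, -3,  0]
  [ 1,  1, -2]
x^3 + 6*x^2 + 12*x + 8

Expanding det(x·I − A) (e.g. by cofactor expansion or by noting that A is similar to its Jordan form J, which has the same characteristic polynomial as A) gives
  χ_A(x) = x^3 + 6*x^2 + 12*x + 8
which factors as (x + 2)^3. The eigenvalues (with algebraic multiplicities) are λ = -2 with multiplicity 3.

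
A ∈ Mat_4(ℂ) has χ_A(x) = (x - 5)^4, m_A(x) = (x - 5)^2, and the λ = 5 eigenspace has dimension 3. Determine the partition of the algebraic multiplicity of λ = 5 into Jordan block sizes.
Block sizes for λ = 5: [2, 1, 1]

Step 1 — from the characteristic polynomial, algebraic multiplicity of λ = 5 is 4. From dim ker(A − (5)·I) = 3, there are exactly 3 Jordan blocks for λ = 5.
Step 2 — from the minimal polynomial, the factor (x − 5)^2 tells us the largest block for λ = 5 has size 2.
Step 3 — with total size 4, 3 blocks, and largest block 2, the block sizes (in nonincreasing order) are [2, 1, 1].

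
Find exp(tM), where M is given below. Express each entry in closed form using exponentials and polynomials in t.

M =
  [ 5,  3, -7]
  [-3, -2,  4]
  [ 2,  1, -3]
e^{tM} =
  [t^2 + 5*t + 1, t^2 + 3*t, -t^2 - 7*t]
  [-t^2/2 - 3*t, -t^2/2 - 2*t + 1, t^2/2 + 4*t]
  [t^2/2 + 2*t, t^2/2 + t, -t^2/2 - 3*t + 1]

Strategy: write M = P · J · P⁻¹ where J is a Jordan canonical form, so e^{tM} = P · e^{tJ} · P⁻¹, and e^{tJ} can be computed block-by-block.

M has Jordan form
J =
  [0, 1, 0]
  [0, 0, 1]
  [0, 0, 0]
(up to reordering of blocks).

Per-block formulas:
  For a 3×3 Jordan block J_3(0): exp(t · J_3(0)) = e^(0t)·(I + t·N + (t^2/2)·N^2), where N is the 3×3 nilpotent shift.

After assembling e^{tJ} and conjugating by P, we get:

e^{tM} =
  [t^2 + 5*t + 1, t^2 + 3*t, -t^2 - 7*t]
  [-t^2/2 - 3*t, -t^2/2 - 2*t + 1, t^2/2 + 4*t]
  [t^2/2 + 2*t, t^2/2 + t, -t^2/2 - 3*t + 1]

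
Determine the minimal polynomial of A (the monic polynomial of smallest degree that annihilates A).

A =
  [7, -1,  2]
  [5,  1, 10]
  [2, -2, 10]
x^2 - 12*x + 36

The characteristic polynomial is χ_A(x) = (x - 6)^3, so the eigenvalues are known. The minimal polynomial is
  m_A(x) = Π_λ (x − λ)^{k_λ}
where k_λ is the size of the *largest* Jordan block for λ (equivalently, the smallest k with (A − λI)^k v = 0 for every generalised eigenvector v of λ).

  λ = 6: largest Jordan block has size 2, contributing (x − 6)^2

So m_A(x) = (x - 6)^2 = x^2 - 12*x + 36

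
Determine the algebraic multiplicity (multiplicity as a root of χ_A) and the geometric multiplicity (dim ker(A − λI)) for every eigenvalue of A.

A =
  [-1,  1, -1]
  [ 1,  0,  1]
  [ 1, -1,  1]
λ = 0: alg = 3, geom = 1

Step 1 — factor the characteristic polynomial to read off the algebraic multiplicities:
  χ_A(x) = x^3

Step 2 — compute geometric multiplicities via the rank-nullity identity g(λ) = n − rank(A − λI):
  rank(A − (0)·I) = 2, so dim ker(A − (0)·I) = n − 2 = 1

Summary:
  λ = 0: algebraic multiplicity = 3, geometric multiplicity = 1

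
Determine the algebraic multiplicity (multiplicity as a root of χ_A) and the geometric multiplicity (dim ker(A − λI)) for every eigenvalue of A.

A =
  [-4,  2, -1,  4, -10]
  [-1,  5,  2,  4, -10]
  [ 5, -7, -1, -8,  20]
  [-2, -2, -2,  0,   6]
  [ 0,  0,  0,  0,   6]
λ = 0: alg = 4, geom = 2; λ = 6: alg = 1, geom = 1

Step 1 — factor the characteristic polynomial to read off the algebraic multiplicities:
  χ_A(x) = x^4*(x - 6)

Step 2 — compute geometric multiplicities via the rank-nullity identity g(λ) = n − rank(A − λI):
  rank(A − (0)·I) = 3, so dim ker(A − (0)·I) = n − 3 = 2
  rank(A − (6)·I) = 4, so dim ker(A − (6)·I) = n − 4 = 1

Summary:
  λ = 0: algebraic multiplicity = 4, geometric multiplicity = 2
  λ = 6: algebraic multiplicity = 1, geometric multiplicity = 1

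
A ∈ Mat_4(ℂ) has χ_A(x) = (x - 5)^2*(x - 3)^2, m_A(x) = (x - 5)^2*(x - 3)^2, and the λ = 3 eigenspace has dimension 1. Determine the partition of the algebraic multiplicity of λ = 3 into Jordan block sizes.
Block sizes for λ = 3: [2]

Step 1 — from the characteristic polynomial, algebraic multiplicity of λ = 3 is 2. From dim ker(A − (3)·I) = 1, there are exactly 1 Jordan blocks for λ = 3.
Step 2 — from the minimal polynomial, the factor (x − 3)^2 tells us the largest block for λ = 3 has size 2.
Step 3 — with total size 2, 1 blocks, and largest block 2, the block sizes (in nonincreasing order) are [2].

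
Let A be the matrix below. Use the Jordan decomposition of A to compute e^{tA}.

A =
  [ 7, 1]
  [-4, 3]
e^{tA} =
  [2*t*exp(5*t) + exp(5*t), t*exp(5*t)]
  [-4*t*exp(5*t), -2*t*exp(5*t) + exp(5*t)]

Strategy: write A = P · J · P⁻¹ where J is a Jordan canonical form, so e^{tA} = P · e^{tJ} · P⁻¹, and e^{tJ} can be computed block-by-block.

A has Jordan form
J =
  [5, 1]
  [0, 5]
(up to reordering of blocks).

Per-block formulas:
  For a 2×2 Jordan block J_2(5): exp(t · J_2(5)) = e^(5t)·(I + t·N), where N is the 2×2 nilpotent shift.

After assembling e^{tJ} and conjugating by P, we get:

e^{tA} =
  [2*t*exp(5*t) + exp(5*t), t*exp(5*t)]
  [-4*t*exp(5*t), -2*t*exp(5*t) + exp(5*t)]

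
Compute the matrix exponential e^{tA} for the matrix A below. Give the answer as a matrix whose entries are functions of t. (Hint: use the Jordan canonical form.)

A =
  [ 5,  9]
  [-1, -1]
e^{tA} =
  [3*t*exp(2*t) + exp(2*t), 9*t*exp(2*t)]
  [-t*exp(2*t), -3*t*exp(2*t) + exp(2*t)]

Strategy: write A = P · J · P⁻¹ where J is a Jordan canonical form, so e^{tA} = P · e^{tJ} · P⁻¹, and e^{tJ} can be computed block-by-block.

A has Jordan form
J =
  [2, 1]
  [0, 2]
(up to reordering of blocks).

Per-block formulas:
  For a 2×2 Jordan block J_2(2): exp(t · J_2(2)) = e^(2t)·(I + t·N), where N is the 2×2 nilpotent shift.

After assembling e^{tJ} and conjugating by P, we get:

e^{tA} =
  [3*t*exp(2*t) + exp(2*t), 9*t*exp(2*t)]
  [-t*exp(2*t), -3*t*exp(2*t) + exp(2*t)]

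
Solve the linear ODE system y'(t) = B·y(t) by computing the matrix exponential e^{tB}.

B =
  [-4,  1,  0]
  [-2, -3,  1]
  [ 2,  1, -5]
e^{tB} =
  [-t^2*exp(-4*t) + exp(-4*t), t^2*exp(-4*t)/2 + t*exp(-4*t), t^2*exp(-4*t)/2]
  [-2*t*exp(-4*t), t*exp(-4*t) + exp(-4*t), t*exp(-4*t)]
  [-2*t^2*exp(-4*t) + 2*t*exp(-4*t), t^2*exp(-4*t) + t*exp(-4*t), t^2*exp(-4*t) - t*exp(-4*t) + exp(-4*t)]

Strategy: write B = P · J · P⁻¹ where J is a Jordan canonical form, so e^{tB} = P · e^{tJ} · P⁻¹, and e^{tJ} can be computed block-by-block.

B has Jordan form
J =
  [-4,  1,  0]
  [ 0, -4,  1]
  [ 0,  0, -4]
(up to reordering of blocks).

Per-block formulas:
  For a 3×3 Jordan block J_3(-4): exp(t · J_3(-4)) = e^(-4t)·(I + t·N + (t^2/2)·N^2), where N is the 3×3 nilpotent shift.

After assembling e^{tJ} and conjugating by P, we get:

e^{tB} =
  [-t^2*exp(-4*t) + exp(-4*t), t^2*exp(-4*t)/2 + t*exp(-4*t), t^2*exp(-4*t)/2]
  [-2*t*exp(-4*t), t*exp(-4*t) + exp(-4*t), t*exp(-4*t)]
  [-2*t^2*exp(-4*t) + 2*t*exp(-4*t), t^2*exp(-4*t) + t*exp(-4*t), t^2*exp(-4*t) - t*exp(-4*t) + exp(-4*t)]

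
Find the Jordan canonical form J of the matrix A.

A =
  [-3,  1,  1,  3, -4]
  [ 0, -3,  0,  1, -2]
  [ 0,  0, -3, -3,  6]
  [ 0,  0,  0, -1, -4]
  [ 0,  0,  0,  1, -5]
J_2(-3) ⊕ J_2(-3) ⊕ J_1(-3)

The characteristic polynomial is
  det(x·I − A) = x^5 + 15*x^4 + 90*x^3 + 270*x^2 + 405*x + 243 = (x + 3)^5

Eigenvalues and multiplicities (the geometric multiplicity of λ is n − rank(A − λI), which equals the number of Jordan blocks for λ):
  λ = -3: algebraic multiplicity = 5, geometric multiplicity = 3

Determining the block sizes for each eigenvalue:
  λ = -3: with am = 5 and gm = 3, the partition is not yet determined (e.g. several partitions of 5 into 3 parts exist). Let N = A − (-3)·I. Computing rank(N^1) = 2, rank(N^2) = 0; the number of blocks of size ≥ j is rank(N^{j−1}) − rank(N^j), giving [3, 2]. So we have 2 block(s) of size 2, 1 block(s) of size 1 → block sizes [2, 2, 1]

Assembling the blocks gives a Jordan form
J =
  [-3,  1,  0,  0,  0]
  [ 0, -3,  0,  0,  0]
  [ 0,  0, -3,  1,  0]
  [ 0,  0,  0, -3,  0]
  [ 0,  0,  0,  0, -3]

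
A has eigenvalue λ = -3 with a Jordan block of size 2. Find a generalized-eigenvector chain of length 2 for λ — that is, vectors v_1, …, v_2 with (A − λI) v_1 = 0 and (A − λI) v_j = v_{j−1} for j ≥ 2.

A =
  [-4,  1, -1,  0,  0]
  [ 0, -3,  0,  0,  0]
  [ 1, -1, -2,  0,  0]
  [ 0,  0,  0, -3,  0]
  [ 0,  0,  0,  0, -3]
A Jordan chain for λ = -3 of length 2:
v_1 = (-1, 0, 1, 0, 0)ᵀ
v_2 = (1, 0, 0, 0, 0)ᵀ

Let N = A − (-3)·I. We want v_2 with N^2 v_2 = 0 but N^1 v_2 ≠ 0; then v_{j-1} := N · v_j for j = 2, …, 2.

Pick v_2 = (1, 0, 0, 0, 0)ᵀ.
Then v_1 = N · v_2 = (-1, 0, 1, 0, 0)ᵀ.

Sanity check: (A − (-3)·I) v_1 = (0, 0, 0, 0, 0)ᵀ = 0. ✓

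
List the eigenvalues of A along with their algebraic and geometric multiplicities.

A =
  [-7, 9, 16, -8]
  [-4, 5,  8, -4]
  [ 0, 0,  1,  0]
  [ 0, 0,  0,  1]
λ = -1: alg = 2, geom = 1; λ = 1: alg = 2, geom = 2

Step 1 — factor the characteristic polynomial to read off the algebraic multiplicities:
  χ_A(x) = (x - 1)^2*(x + 1)^2

Step 2 — compute geometric multiplicities via the rank-nullity identity g(λ) = n − rank(A − λI):
  rank(A − (-1)·I) = 3, so dim ker(A − (-1)·I) = n − 3 = 1
  rank(A − (1)·I) = 2, so dim ker(A − (1)·I) = n − 2 = 2

Summary:
  λ = -1: algebraic multiplicity = 2, geometric multiplicity = 1
  λ = 1: algebraic multiplicity = 2, geometric multiplicity = 2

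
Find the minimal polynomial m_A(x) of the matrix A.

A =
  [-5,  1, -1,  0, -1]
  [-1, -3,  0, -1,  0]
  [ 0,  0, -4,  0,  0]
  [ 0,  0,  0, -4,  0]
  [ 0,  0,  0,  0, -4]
x^3 + 12*x^2 + 48*x + 64

The characteristic polynomial is χ_A(x) = (x + 4)^5, so the eigenvalues are known. The minimal polynomial is
  m_A(x) = Π_λ (x − λ)^{k_λ}
where k_λ is the size of the *largest* Jordan block for λ (equivalently, the smallest k with (A − λI)^k v = 0 for every generalised eigenvector v of λ).

  λ = -4: largest Jordan block has size 3, contributing (x + 4)^3

So m_A(x) = (x + 4)^3 = x^3 + 12*x^2 + 48*x + 64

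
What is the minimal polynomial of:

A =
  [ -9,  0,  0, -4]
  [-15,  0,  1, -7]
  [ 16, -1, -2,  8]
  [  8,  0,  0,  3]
x^4 + 8*x^3 + 18*x^2 + 16*x + 5

The characteristic polynomial is χ_A(x) = (x + 1)^3*(x + 5), so the eigenvalues are known. The minimal polynomial is
  m_A(x) = Π_λ (x − λ)^{k_λ}
where k_λ is the size of the *largest* Jordan block for λ (equivalently, the smallest k with (A − λI)^k v = 0 for every generalised eigenvector v of λ).

  λ = -5: largest Jordan block has size 1, contributing (x + 5)
  λ = -1: largest Jordan block has size 3, contributing (x + 1)^3

So m_A(x) = (x + 1)^3*(x + 5) = x^4 + 8*x^3 + 18*x^2 + 16*x + 5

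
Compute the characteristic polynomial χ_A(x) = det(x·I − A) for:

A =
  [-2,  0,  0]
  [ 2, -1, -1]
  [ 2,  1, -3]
x^3 + 6*x^2 + 12*x + 8

Expanding det(x·I − A) (e.g. by cofactor expansion or by noting that A is similar to its Jordan form J, which has the same characteristic polynomial as A) gives
  χ_A(x) = x^3 + 6*x^2 + 12*x + 8
which factors as (x + 2)^3. The eigenvalues (with algebraic multiplicities) are λ = -2 with multiplicity 3.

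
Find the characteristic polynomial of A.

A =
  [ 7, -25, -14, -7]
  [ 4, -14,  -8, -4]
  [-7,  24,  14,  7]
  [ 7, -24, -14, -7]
x^4

Expanding det(x·I − A) (e.g. by cofactor expansion or by noting that A is similar to its Jordan form J, which has the same characteristic polynomial as A) gives
  χ_A(x) = x^4
which factors as x^4. The eigenvalues (with algebraic multiplicities) are λ = 0 with multiplicity 4.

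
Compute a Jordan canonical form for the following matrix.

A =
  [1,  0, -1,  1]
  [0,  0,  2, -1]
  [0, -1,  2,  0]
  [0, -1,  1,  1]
J_3(1) ⊕ J_1(1)

The characteristic polynomial is
  det(x·I − A) = x^4 - 4*x^3 + 6*x^2 - 4*x + 1 = (x - 1)^4

Eigenvalues and multiplicities (the geometric multiplicity of λ is n − rank(A − λI), which equals the number of Jordan blocks for λ):
  λ = 1: algebraic multiplicity = 4, geometric multiplicity = 2

Determining the block sizes for each eigenvalue:
  λ = 1: with am = 4 and gm = 2, the partition is not yet determined (e.g. several partitions of 4 into 2 parts exist). Let N = A − (1)·I. Computing rank(N^1) = 2, rank(N^2) = 1, rank(N^3) = 0; the number of blocks of size ≥ j is rank(N^{j−1}) − rank(N^j), giving [2, 1, 1]. So we have 1 block(s) of size 3, 1 block(s) of size 1 → block sizes [3, 1]

Assembling the blocks gives a Jordan form
J =
  [1, 1, 0, 0]
  [0, 1, 1, 0]
  [0, 0, 1, 0]
  [0, 0, 0, 1]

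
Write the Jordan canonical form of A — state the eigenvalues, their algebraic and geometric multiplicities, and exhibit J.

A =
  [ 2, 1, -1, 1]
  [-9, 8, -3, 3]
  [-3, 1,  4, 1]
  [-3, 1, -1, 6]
J_2(5) ⊕ J_1(5) ⊕ J_1(5)

The characteristic polynomial is
  det(x·I − A) = x^4 - 20*x^3 + 150*x^2 - 500*x + 625 = (x - 5)^4

Eigenvalues and multiplicities (the geometric multiplicity of λ is n − rank(A − λI), which equals the number of Jordan blocks for λ):
  λ = 5: algebraic multiplicity = 4, geometric multiplicity = 3

Determining the block sizes for each eigenvalue:
  λ = 5: 3 blocks summing to 4 forces exactly one block of size 2 and the rest size 1 → block sizes [2, 1, 1]

Assembling the blocks gives a Jordan form
J =
  [5, 1, 0, 0]
  [0, 5, 0, 0]
  [0, 0, 5, 0]
  [0, 0, 0, 5]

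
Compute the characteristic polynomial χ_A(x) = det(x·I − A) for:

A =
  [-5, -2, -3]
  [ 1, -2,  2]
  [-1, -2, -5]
x^3 + 12*x^2 + 48*x + 64

Expanding det(x·I − A) (e.g. by cofactor expansion or by noting that A is similar to its Jordan form J, which has the same characteristic polynomial as A) gives
  χ_A(x) = x^3 + 12*x^2 + 48*x + 64
which factors as (x + 4)^3. The eigenvalues (with algebraic multiplicities) are λ = -4 with multiplicity 3.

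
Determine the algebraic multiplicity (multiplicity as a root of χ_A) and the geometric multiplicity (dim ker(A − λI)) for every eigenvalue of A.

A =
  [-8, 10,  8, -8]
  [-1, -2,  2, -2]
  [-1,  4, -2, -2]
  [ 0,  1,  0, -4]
λ = -4: alg = 4, geom = 2

Step 1 — factor the characteristic polynomial to read off the algebraic multiplicities:
  χ_A(x) = (x + 4)^4

Step 2 — compute geometric multiplicities via the rank-nullity identity g(λ) = n − rank(A − λI):
  rank(A − (-4)·I) = 2, so dim ker(A − (-4)·I) = n − 2 = 2

Summary:
  λ = -4: algebraic multiplicity = 4, geometric multiplicity = 2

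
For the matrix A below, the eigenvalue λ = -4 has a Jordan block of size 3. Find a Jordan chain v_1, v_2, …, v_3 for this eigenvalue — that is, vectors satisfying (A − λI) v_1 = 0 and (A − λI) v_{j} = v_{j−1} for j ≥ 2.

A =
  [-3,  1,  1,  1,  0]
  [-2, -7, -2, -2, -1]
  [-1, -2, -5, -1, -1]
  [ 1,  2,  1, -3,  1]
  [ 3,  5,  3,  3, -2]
A Jordan chain for λ = -4 of length 3:
v_1 = (-1, 1, 0, 0, -1)ᵀ
v_2 = (1, -2, -1, 1, 3)ᵀ
v_3 = (1, 0, 0, 0, 0)ᵀ

Let N = A − (-4)·I. We want v_3 with N^3 v_3 = 0 but N^2 v_3 ≠ 0; then v_{j-1} := N · v_j for j = 3, …, 2.

Pick v_3 = (1, 0, 0, 0, 0)ᵀ.
Then v_2 = N · v_3 = (1, -2, -1, 1, 3)ᵀ.
Then v_1 = N · v_2 = (-1, 1, 0, 0, -1)ᵀ.

Sanity check: (A − (-4)·I) v_1 = (0, 0, 0, 0, 0)ᵀ = 0. ✓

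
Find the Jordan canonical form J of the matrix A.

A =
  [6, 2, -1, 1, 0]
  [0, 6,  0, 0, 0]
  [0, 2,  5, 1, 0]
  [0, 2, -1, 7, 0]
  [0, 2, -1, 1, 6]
J_2(6) ⊕ J_1(6) ⊕ J_1(6) ⊕ J_1(6)

The characteristic polynomial is
  det(x·I − A) = x^5 - 30*x^4 + 360*x^3 - 2160*x^2 + 6480*x - 7776 = (x - 6)^5

Eigenvalues and multiplicities (the geometric multiplicity of λ is n − rank(A − λI), which equals the number of Jordan blocks for λ):
  λ = 6: algebraic multiplicity = 5, geometric multiplicity = 4

Determining the block sizes for each eigenvalue:
  λ = 6: 4 blocks summing to 5 forces exactly one block of size 2 and the rest size 1 → block sizes [2, 1, 1, 1]

Assembling the blocks gives a Jordan form
J =
  [6, 1, 0, 0, 0]
  [0, 6, 0, 0, 0]
  [0, 0, 6, 0, 0]
  [0, 0, 0, 6, 0]
  [0, 0, 0, 0, 6]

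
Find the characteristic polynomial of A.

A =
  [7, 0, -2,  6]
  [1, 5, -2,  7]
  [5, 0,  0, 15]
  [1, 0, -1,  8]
x^4 - 20*x^3 + 150*x^2 - 500*x + 625

Expanding det(x·I − A) (e.g. by cofactor expansion or by noting that A is similar to its Jordan form J, which has the same characteristic polynomial as A) gives
  χ_A(x) = x^4 - 20*x^3 + 150*x^2 - 500*x + 625
which factors as (x - 5)^4. The eigenvalues (with algebraic multiplicities) are λ = 5 with multiplicity 4.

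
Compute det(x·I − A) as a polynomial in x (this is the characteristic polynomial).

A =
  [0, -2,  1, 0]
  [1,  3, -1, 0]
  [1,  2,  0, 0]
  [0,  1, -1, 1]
x^4 - 4*x^3 + 6*x^2 - 4*x + 1

Expanding det(x·I − A) (e.g. by cofactor expansion or by noting that A is similar to its Jordan form J, which has the same characteristic polynomial as A) gives
  χ_A(x) = x^4 - 4*x^3 + 6*x^2 - 4*x + 1
which factors as (x - 1)^4. The eigenvalues (with algebraic multiplicities) are λ = 1 with multiplicity 4.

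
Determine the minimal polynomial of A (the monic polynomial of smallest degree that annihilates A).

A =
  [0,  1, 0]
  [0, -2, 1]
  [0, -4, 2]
x^3

The characteristic polynomial is χ_A(x) = x^3, so the eigenvalues are known. The minimal polynomial is
  m_A(x) = Π_λ (x − λ)^{k_λ}
where k_λ is the size of the *largest* Jordan block for λ (equivalently, the smallest k with (A − λI)^k v = 0 for every generalised eigenvector v of λ).

  λ = 0: largest Jordan block has size 3, contributing (x − 0)^3

So m_A(x) = x^3 = x^3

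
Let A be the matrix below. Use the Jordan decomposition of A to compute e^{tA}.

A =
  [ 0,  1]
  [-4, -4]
e^{tA} =
  [2*t*exp(-2*t) + exp(-2*t), t*exp(-2*t)]
  [-4*t*exp(-2*t), -2*t*exp(-2*t) + exp(-2*t)]

Strategy: write A = P · J · P⁻¹ where J is a Jordan canonical form, so e^{tA} = P · e^{tJ} · P⁻¹, and e^{tJ} can be computed block-by-block.

A has Jordan form
J =
  [-2,  1]
  [ 0, -2]
(up to reordering of blocks).

Per-block formulas:
  For a 2×2 Jordan block J_2(-2): exp(t · J_2(-2)) = e^(-2t)·(I + t·N), where N is the 2×2 nilpotent shift.

After assembling e^{tJ} and conjugating by P, we get:

e^{tA} =
  [2*t*exp(-2*t) + exp(-2*t), t*exp(-2*t)]
  [-4*t*exp(-2*t), -2*t*exp(-2*t) + exp(-2*t)]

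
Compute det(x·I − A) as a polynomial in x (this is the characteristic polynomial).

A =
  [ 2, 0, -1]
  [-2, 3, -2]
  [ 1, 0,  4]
x^3 - 9*x^2 + 27*x - 27

Expanding det(x·I − A) (e.g. by cofactor expansion or by noting that A is similar to its Jordan form J, which has the same characteristic polynomial as A) gives
  χ_A(x) = x^3 - 9*x^2 + 27*x - 27
which factors as (x - 3)^3. The eigenvalues (with algebraic multiplicities) are λ = 3 with multiplicity 3.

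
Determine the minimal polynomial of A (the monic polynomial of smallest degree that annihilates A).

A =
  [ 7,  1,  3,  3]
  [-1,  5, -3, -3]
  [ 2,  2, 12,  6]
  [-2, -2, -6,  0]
x^2 - 12*x + 36

The characteristic polynomial is χ_A(x) = (x - 6)^4, so the eigenvalues are known. The minimal polynomial is
  m_A(x) = Π_λ (x − λ)^{k_λ}
where k_λ is the size of the *largest* Jordan block for λ (equivalently, the smallest k with (A − λI)^k v = 0 for every generalised eigenvector v of λ).

  λ = 6: largest Jordan block has size 2, contributing (x − 6)^2

So m_A(x) = (x - 6)^2 = x^2 - 12*x + 36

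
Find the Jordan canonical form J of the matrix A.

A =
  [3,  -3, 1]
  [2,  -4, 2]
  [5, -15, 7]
J_2(2) ⊕ J_1(2)

The characteristic polynomial is
  det(x·I − A) = x^3 - 6*x^2 + 12*x - 8 = (x - 2)^3

Eigenvalues and multiplicities (the geometric multiplicity of λ is n − rank(A − λI), which equals the number of Jordan blocks for λ):
  λ = 2: algebraic multiplicity = 3, geometric multiplicity = 2

Determining the block sizes for each eigenvalue:
  λ = 2: 2 blocks summing to 3 forces exactly one block of size 2 and the rest size 1 → block sizes [2, 1]

Assembling the blocks gives a Jordan form
J =
  [2, 1, 0]
  [0, 2, 0]
  [0, 0, 2]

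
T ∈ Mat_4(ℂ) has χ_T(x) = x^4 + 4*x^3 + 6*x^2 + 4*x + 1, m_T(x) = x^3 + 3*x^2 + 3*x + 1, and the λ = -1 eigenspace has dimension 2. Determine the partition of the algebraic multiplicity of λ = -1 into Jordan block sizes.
Block sizes for λ = -1: [3, 1]

Step 1 — from the characteristic polynomial, algebraic multiplicity of λ = -1 is 4. From dim ker(T − (-1)·I) = 2, there are exactly 2 Jordan blocks for λ = -1.
Step 2 — from the minimal polynomial, the factor (x + 1)^3 tells us the largest block for λ = -1 has size 3.
Step 3 — with total size 4, 2 blocks, and largest block 3, the block sizes (in nonincreasing order) are [3, 1].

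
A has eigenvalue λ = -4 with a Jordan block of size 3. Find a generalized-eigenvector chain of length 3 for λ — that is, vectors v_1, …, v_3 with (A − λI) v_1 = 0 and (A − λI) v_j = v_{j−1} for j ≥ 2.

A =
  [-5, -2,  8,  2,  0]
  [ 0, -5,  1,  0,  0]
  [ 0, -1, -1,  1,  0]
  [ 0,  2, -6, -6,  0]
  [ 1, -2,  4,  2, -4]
A Jordan chain for λ = -4 of length 3:
v_1 = (4, 2, 2, -4, 4)ᵀ
v_2 = (6, 1, 3, -6, 6)ᵀ
v_3 = (2, 0, 1, 0, 0)ᵀ

Let N = A − (-4)·I. We want v_3 with N^3 v_3 = 0 but N^2 v_3 ≠ 0; then v_{j-1} := N · v_j for j = 3, …, 2.

Pick v_3 = (2, 0, 1, 0, 0)ᵀ.
Then v_2 = N · v_3 = (6, 1, 3, -6, 6)ᵀ.
Then v_1 = N · v_2 = (4, 2, 2, -4, 4)ᵀ.

Sanity check: (A − (-4)·I) v_1 = (0, 0, 0, 0, 0)ᵀ = 0. ✓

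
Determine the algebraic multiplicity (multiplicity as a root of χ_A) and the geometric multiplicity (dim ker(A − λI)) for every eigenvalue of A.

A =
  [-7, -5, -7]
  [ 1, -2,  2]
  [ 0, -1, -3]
λ = -4: alg = 3, geom = 1

Step 1 — factor the characteristic polynomial to read off the algebraic multiplicities:
  χ_A(x) = (x + 4)^3

Step 2 — compute geometric multiplicities via the rank-nullity identity g(λ) = n − rank(A − λI):
  rank(A − (-4)·I) = 2, so dim ker(A − (-4)·I) = n − 2 = 1

Summary:
  λ = -4: algebraic multiplicity = 3, geometric multiplicity = 1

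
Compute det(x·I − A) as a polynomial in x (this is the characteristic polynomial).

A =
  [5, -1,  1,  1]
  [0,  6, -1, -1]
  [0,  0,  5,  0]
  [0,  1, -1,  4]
x^4 - 20*x^3 + 150*x^2 - 500*x + 625

Expanding det(x·I − A) (e.g. by cofactor expansion or by noting that A is similar to its Jordan form J, which has the same characteristic polynomial as A) gives
  χ_A(x) = x^4 - 20*x^3 + 150*x^2 - 500*x + 625
which factors as (x - 5)^4. The eigenvalues (with algebraic multiplicities) are λ = 5 with multiplicity 4.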